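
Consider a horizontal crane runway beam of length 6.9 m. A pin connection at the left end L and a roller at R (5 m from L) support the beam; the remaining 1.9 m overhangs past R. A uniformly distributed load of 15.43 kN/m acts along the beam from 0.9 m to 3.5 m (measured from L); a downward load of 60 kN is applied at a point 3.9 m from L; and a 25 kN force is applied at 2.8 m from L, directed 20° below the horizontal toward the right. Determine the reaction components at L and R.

Resultant of the distributed load: 15.43 × 2.6 = 40.118 kN at 2.2 m from L.
ΣM about L: R_y·5 − (15.43·2.6)·2.2 − 60·3.9 − 25·sin20°·2.8 = 0 → R_y = 346.201/5 = 69.2402 ≈ 69.24 kN.
ΣF_y = 0: L_y + 69.2402 − 15.43·2.6 − 60 − 25·sin20° = 0 → L_y = 39.43 kN.
ΣF_x = 0: L_x + 25·cos20° = 0 → L_x = -23.49 kN.

L_x = -23.49 kN, L_y = 39.43 kN, R_y = 69.24 kN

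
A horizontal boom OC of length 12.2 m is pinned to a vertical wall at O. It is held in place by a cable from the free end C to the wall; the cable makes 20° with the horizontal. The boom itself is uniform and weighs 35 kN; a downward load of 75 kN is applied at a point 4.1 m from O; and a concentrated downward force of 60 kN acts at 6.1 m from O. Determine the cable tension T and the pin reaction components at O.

T = 212.6 kN, O_x = 199.8 kN, O_y = 97.30 kN

ΣM about O: T·sin20°·12.2 − 35·6.1 − 75·4.1 − 60·6.1 = 0 → T = 887/(12.2·0.34202) = 212.575 ≈ 212.6 kN.
ΣF_x = 0: O_x − T·cos20° = 0 → O_x = 212.575 × 0.939693 = 199.8 kN.
ΣF_y = 0: O_y + T·sin20° − 35 − 75 − 60 = 0 → O_y = 170 − 212.575 × 0.34202 = 97.30 kN.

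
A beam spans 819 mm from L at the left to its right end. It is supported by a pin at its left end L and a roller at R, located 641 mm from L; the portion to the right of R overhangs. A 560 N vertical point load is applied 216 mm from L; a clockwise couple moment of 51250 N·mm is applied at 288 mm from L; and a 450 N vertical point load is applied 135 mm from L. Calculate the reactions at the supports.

Moments about L: R_y·641 − 560·216 − 51250 − 450·135 = 0 → R_y = 232960/641 = 363.432 ≈ 363.4 N.
ΣF_y = 0: L_y + 363.432 − 560 − 450 = 0 → L_y = 646.6 N.
ΣF_x = 0: no horizontal applied forces, so L_x = 0.

L_x = 0, L_y = 646.6 N, R_y = 363.4 N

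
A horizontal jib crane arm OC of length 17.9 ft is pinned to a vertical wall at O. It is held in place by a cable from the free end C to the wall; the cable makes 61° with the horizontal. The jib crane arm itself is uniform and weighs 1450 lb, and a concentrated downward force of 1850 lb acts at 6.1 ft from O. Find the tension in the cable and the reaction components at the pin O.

T = 1550 lb, O_x = 751.3 lb, O_y = 1945 lb

ΣM about O: T·sin61°·17.9 − 1450·8.95 − 1850·6.1 = 0 → T = 24262.5/(17.9·0.87462) = 1549.76 ≈ 1550 lb.
ΣF_x = 0: O_x − T·cos61° = 0 → O_x = 1549.76 × 0.48481 = 751.3 lb.
ΣF_y = 0: O_y + T·sin61° − 1450 − 1850 = 0 → O_y = 3300 − 1549.76 × 0.87462 = 1945 lb.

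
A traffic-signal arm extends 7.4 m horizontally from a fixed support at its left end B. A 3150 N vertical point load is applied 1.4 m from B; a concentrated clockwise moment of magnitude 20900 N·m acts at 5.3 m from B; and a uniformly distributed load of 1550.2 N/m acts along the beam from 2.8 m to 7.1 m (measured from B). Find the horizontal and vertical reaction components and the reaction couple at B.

B_x = 0, B_y = 9816 N, M_B = 58310 N·m

Resultant of the distributed load: 1550.2 × 4.3 = 6665.86 N at 4.95 m from B.
ΣF_x = 0: B_x = 0.
ΣF_y = 0: B_y − 3150 − 1550.2·4.3 = 0 → B_y = 9816 N.
ΣM about B: M_B − 3150·1.4 − 20900 − (1550.2·4.3)·4.95 = 0 → M_B = 58310 N·m.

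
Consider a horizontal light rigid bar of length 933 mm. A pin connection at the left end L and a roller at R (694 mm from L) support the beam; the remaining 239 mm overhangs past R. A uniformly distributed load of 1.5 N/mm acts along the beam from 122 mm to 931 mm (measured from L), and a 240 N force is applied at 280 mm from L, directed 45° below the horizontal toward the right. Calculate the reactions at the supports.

Resultant of the distributed load: 1.5 × 809 = 1213.5 N at 526.5 mm from L.
ΣM about L: R_y·694 − (1.5·809)·526.5 − 240·sin45°·280 = 0 → R_y = 686425/694 = 989.085 ≈ 989.1 N.
ΣF_y = 0: L_y + 989.085 − 1.5·809 − 240·sin45° = 0 → L_y = 394.1 N.
ΣF_x = 0: L_x + 240·cos45° = 0 → L_x = -169.7 N.

L_x = -169.7 N, L_y = 394.1 N, R_y = 989.1 N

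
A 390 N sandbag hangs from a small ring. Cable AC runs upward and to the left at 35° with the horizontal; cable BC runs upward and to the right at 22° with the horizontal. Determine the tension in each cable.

T_AC = 431.2 N, T_BC = 380.9 N

ΣF_x = 0: −T_AC·cos35° + T_BC·cos22° = 0 → T_BC = 0.883484·T_AC.
ΣF_y = 0: T_AC·sin35° + T_BC·sin22° = 390.
Substitute: T_AC·(0.573576 + 0.883484·0.374607) = 390 → T_AC = 431.161 ≈ 431.2 N.
Then T_BC = 0.883484 × 431.161 = 380.9 N.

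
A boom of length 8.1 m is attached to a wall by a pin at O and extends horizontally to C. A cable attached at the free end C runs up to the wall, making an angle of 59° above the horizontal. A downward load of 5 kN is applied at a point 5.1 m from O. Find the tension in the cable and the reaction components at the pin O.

ΣM about O: T·sin59°·8.1 − 5·5.1 = 0 → T = 25.5/(8.1·0.857167) = 3.67274 ≈ 3.673 kN.
ΣF_x = 0: O_x − T·cos59° = 0 → O_x = 3.67274 × 0.515038 = 1.892 kN.
ΣF_y = 0: O_y + T·sin59° − 5 = 0 → O_y = 5 − 3.67274 × 0.857167 = 1.852 kN.

T = 3.673 kN, O_x = 1.892 kN, O_y = 1.852 kN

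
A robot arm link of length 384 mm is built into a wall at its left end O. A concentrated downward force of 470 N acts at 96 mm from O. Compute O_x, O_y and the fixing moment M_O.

O_x = 0, O_y = 470.0 N, M_O = 45120 N·mm

ΣF_x = 0: O_x = 0.
ΣF_y = 0: O_y − 470 = 0 → O_y = 470.0 N.
ΣM about O: M_O − 470·96 = 0 → M_O = 45120 N·mm.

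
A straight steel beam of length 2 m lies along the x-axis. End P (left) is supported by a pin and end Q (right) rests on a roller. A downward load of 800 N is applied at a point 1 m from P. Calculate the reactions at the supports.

Moments about P: Q_y·2 − 800·1 = 0 → Q_y = 800/2 = 400.0 N.
ΣF_y = 0: P_y + 400 − 800 = 0 → P_y = 400.0 N.
ΣF_x = 0: no horizontal applied forces, so P_x = 0.

P_x = 0, P_y = 400.0 N, Q_y = 400.0 N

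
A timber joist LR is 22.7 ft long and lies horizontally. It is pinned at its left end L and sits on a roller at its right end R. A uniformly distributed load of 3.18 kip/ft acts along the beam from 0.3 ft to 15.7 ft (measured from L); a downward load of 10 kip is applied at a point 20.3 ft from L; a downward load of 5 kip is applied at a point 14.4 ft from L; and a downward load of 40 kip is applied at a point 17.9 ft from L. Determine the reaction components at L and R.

L_x = 0, L_y = 43.06 kip, R_y = 60.92 kip

Resultant of the distributed load: 3.18 × 15.4 = 48.972 kip at 8 ft from L.
Moments about L: R_y·22.7 − (3.18·15.4)·8 − 10·20.3 − 5·14.4 − 40·17.9 = 0 → R_y = 1382.776/22.7 = 60.9152 ≈ 60.92 kip.
ΣF_y = 0: L_y + 60.9152 − 3.18·15.4 − 10 − 5 − 40 = 0 → L_y = 43.06 kip.
ΣF_x = 0: no horizontal applied forces, so L_x = 0.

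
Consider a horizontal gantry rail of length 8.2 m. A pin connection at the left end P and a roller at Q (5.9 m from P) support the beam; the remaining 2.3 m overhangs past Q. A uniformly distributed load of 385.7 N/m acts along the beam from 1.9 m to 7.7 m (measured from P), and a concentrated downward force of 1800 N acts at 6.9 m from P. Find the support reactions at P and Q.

Resultant of the distributed load: 385.7 × 5.8 = 2237.06 N at 4.8 m from P.
ΣM about P: Q_y·5.9 − (385.7·5.8)·4.8 − 1800·6.9 = 0 → Q_y = 23157.888/5.9 = 3925.07 ≈ 3925 N.
ΣF_y = 0: P_y + 3925.07 − 385.7·5.8 − 1800 = 0 → P_y = 112.0 N.
ΣF_x = 0: no horizontal applied forces, so P_x = 0.

P_x = 0, P_y = 112.0 N, Q_y = 3925 N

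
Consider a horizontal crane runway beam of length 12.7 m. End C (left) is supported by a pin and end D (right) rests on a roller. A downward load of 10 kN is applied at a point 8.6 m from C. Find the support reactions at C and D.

Taking moments about C: D_y·12.7 − 10·8.6 = 0 → D_y = 86/12.7 = 6.77165 ≈ 6.772 kN.
ΣF_y = 0: C_y + 6.77165 − 10 = 0 → C_y = 3.228 kN.
ΣF_x = 0: no horizontal applied forces, so C_x = 0.

C_x = 0, C_y = 3.228 kN, D_y = 6.772 kN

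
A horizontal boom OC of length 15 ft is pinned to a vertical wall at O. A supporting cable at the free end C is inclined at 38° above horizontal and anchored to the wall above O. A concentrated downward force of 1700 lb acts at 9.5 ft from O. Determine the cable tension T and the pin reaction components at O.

T = 1749 lb, O_x = 1378 lb, O_y = 623.3 lb

ΣM about O: T·sin38°·15 − 1700·9.5 = 0 → T = 16150/(15·0.615661) = 1748.8 ≈ 1749 lb.
ΣF_x = 0: O_x − T·cos38° = 0 → O_x = 1748.8 × 0.788011 = 1378 lb.
ΣF_y = 0: O_y + T·sin38° − 1700 = 0 → O_y = 1700 − 1748.8 × 0.615661 = 623.3 lb.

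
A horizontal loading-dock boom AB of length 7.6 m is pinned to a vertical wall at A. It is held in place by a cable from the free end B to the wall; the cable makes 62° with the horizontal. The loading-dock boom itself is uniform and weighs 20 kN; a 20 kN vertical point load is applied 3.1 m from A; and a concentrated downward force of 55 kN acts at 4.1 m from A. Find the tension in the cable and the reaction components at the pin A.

ΣM about A: T·sin62°·7.6 − 20·3.8 − 20·3.1 − 55·4.1 = 0 → T = 363.5/(7.6·0.882948) = 54.1696 ≈ 54.17 kN.
ΣF_x = 0: A_x − T·cos62° = 0 → A_x = 54.1696 × 0.469472 = 25.43 kN.
ΣF_y = 0: A_y + T·sin62° − 20 − 20 − 55 = 0 → A_y = 95 − 54.1696 × 0.882948 = 47.17 kN.

T = 54.17 kN, A_x = 25.43 kN, A_y = 47.17 kN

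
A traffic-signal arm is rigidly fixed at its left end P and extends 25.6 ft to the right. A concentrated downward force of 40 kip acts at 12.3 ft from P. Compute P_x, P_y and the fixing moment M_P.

ΣF_x = 0: P_x = 0.
ΣF_y = 0: P_y − 40 = 0 → P_y = 40.00 kip.
ΣM about P: M_P − 40·12.3 = 0 → M_P = 492.0 kip·ft.

P_x = 0, P_y = 40.00 kip, M_P = 492.0 kip·ft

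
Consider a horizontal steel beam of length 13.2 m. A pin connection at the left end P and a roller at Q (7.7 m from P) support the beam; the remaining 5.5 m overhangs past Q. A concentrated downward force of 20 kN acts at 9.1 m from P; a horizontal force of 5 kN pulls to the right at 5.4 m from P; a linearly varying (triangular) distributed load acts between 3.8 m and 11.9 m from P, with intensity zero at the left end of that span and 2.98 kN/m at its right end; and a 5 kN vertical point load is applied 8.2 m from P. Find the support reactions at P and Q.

Resultant of the triangular load: ½ × 2.98 × 8.1 = 12.069 kN, acting at 9.2 m from P (one-third of the span from the peak).
ΣM about P: Q_y·7.7 − 20·9.1 − (½·2.98·8.1)·9.2 − 5·8.2 = 0 → Q_y = 334.0348/7.7 = 43.3811 ≈ 43.38 kN.
ΣF_y = 0: P_y + 43.3811 − 20 − ½·2.98·8.1 − 5 = 0 → P_y = -6.312 kN.
ΣF_x = 0: P_x + 5 = 0 → P_x = -5.000 kN.

P_x = -5.000 kN, P_y = -6.312 kN, Q_y = 43.38 kN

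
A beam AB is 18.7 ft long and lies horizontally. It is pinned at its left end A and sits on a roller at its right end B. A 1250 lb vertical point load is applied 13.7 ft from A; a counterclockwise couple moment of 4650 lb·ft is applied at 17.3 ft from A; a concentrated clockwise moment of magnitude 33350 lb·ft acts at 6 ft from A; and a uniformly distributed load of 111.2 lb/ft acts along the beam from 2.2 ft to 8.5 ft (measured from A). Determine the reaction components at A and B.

Resultant of the distributed load: 111.2 × 6.3 = 700.56 lb at 5.35 ft from A.
Moments about A: B_y·18.7 − 1250·13.7 + 4650 − 33350 − (111.2·6.3)·5.35 = 0 → B_y = 49572.996/18.7 = 2650.96 ≈ 2651 lb.
ΣF_y = 0: A_y + 2650.96 − 1250 − 111.2·6.3 = 0 → A_y = -700.4 lb.
ΣF_x = 0: no horizontal applied forces, so A_x = 0.

A_x = 0, A_y = -700.4 lb, B_y = 2651 lb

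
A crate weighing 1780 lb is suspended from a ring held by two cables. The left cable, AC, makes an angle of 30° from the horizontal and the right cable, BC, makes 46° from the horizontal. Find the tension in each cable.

T_AC = 1274 lb, T_BC = 1589 lb

ΣF_x = 0: −T_AC·cos30° + T_BC·cos46° = 0 → T_BC = 1.24669·T_AC.
ΣF_y = 0: T_AC·sin30° + T_BC·sin46° = 1780.
Substitute: T_AC·(0.5 + 1.24669·0.71934) = 1780 → T_AC = 1274.35 ≈ 1274 lb.
Then T_BC = 1.24669 × 1274.35 = 1589 lb.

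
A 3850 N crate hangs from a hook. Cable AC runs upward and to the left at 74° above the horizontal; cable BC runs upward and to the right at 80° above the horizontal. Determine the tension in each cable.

T_AC = 1525 N, T_BC = 2421 N

ΣF_x = 0: −T_AC·cos74° + T_BC·cos80° = 0 → T_BC = 1.58733·T_AC.
ΣF_y = 0: T_AC·sin74° + T_BC·sin80° = 3850.
Substitute: T_AC·(0.961262 + 1.58733·0.984808) = 3850 → T_AC = 1525.07 ≈ 1525 N.
Then T_BC = 1.58733 × 1525.07 = 2421 N.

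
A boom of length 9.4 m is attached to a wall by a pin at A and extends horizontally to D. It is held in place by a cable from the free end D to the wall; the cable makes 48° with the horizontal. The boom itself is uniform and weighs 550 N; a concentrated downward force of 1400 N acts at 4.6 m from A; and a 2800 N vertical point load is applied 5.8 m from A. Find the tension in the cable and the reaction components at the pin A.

ΣM about A: T·sin48°·9.4 − 550·4.7 − 1400·4.6 − 2800·5.8 = 0 → T = 25265/(9.4·0.743145) = 3616.74 ≈ 3617 N.
ΣF_x = 0: A_x − T·cos48° = 0 → A_x = 3616.74 × 0.669131 = 2420 N.
ΣF_y = 0: A_y + T·sin48° − 550 − 1400 − 2800 = 0 → A_y = 4750 − 3616.74 × 0.743145 = 2062 N.

T = 3617 N, A_x = 2420 N, A_y = 2062 N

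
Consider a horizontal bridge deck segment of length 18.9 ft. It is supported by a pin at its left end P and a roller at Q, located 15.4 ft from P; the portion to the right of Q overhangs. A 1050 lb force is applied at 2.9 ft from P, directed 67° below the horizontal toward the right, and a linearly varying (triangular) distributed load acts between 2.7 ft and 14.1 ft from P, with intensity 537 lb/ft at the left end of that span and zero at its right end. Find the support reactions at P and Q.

Resultant of the triangular load: ½ × 537 × 11.4 = 3060.9 lb, acting at 6.5 ft from P (one-third of the span from the peak).
Taking moments about P: Q_y·15.4 − 1050·sin67°·2.9 − (½·537·11.4)·6.5 = 0 → Q_y = 22698.8/15.4 = 1473.95 ≈ 1474 lb.
ΣF_y = 0: P_y + 1473.95 − 1050·sin67° − ½·537·11.4 = 0 → P_y = 2553 lb.
ΣF_x = 0: P_x + 1050·cos67° = 0 → P_x = -410.3 lb.

P_x = -410.3 lb, P_y = 2553 lb, Q_y = 1474 lb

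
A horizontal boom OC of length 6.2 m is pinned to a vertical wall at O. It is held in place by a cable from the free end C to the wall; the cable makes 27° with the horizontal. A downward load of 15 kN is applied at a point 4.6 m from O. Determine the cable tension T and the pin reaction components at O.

ΣM about O: T·sin27°·6.2 − 15·4.6 = 0 → T = 69/(6.2·0.45399) = 24.5138 ≈ 24.51 kN.
ΣF_x = 0: O_x − T·cos27° = 0 → O_x = 24.5138 × 0.891007 = 21.84 kN.
ΣF_y = 0: O_y + T·sin27° − 15 = 0 → O_y = 15 − 24.5138 × 0.45399 = 3.871 kN.

T = 24.51 kN, O_x = 21.84 kN, O_y = 3.871 kN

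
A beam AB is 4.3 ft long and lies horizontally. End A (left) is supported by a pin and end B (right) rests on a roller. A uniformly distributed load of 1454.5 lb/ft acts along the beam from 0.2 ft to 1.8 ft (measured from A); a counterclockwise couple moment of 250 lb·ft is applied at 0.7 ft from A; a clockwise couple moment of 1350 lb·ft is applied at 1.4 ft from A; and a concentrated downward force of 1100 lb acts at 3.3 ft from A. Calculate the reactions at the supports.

A_x = 0, A_y = 1786 lb, B_y = 1641 lb

Resultant of the distributed load: 1454.5 × 1.6 = 2327.2 lb at 1 ft from A.
ΣM about A: B_y·4.3 − (1454.5·1.6)·1 + 250 − 1350 − 1100·3.3 = 0 → B_y = 7057.2/4.3 = 1641.21 ≈ 1641 lb.
ΣF_y = 0: A_y + 1641.21 − 1454.5·1.6 − 1100 = 0 → A_y = 1786 lb.
ΣF_x = 0: no horizontal applied forces, so A_x = 0.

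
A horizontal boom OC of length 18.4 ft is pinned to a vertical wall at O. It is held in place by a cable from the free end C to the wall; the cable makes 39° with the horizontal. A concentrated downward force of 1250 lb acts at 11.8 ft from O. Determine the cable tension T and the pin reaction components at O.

T = 1274 lb, O_x = 989.9 lb, O_y = 448.4 lb

ΣM about O: T·sin39°·18.4 − 1250·11.8 = 0 → T = 14750/(18.4·0.62932) = 1273.8 ≈ 1274 lb.
ΣF_x = 0: O_x − T·cos39° = 0 → O_x = 1273.8 × 0.777146 = 989.9 lb.
ΣF_y = 0: O_y + T·sin39° − 1250 = 0 → O_y = 1250 − 1273.8 × 0.62932 = 448.4 lb.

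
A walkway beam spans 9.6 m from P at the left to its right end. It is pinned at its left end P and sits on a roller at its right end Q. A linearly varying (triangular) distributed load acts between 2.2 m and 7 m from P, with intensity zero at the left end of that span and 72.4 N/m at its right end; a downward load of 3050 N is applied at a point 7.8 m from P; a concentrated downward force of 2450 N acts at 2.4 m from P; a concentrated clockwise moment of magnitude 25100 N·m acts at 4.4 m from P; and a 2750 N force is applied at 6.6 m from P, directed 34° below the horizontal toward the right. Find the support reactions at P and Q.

Resultant of the triangular load: ½ × 72.4 × 4.8 = 173.76 N, acting at 5.4 m from P (one-third of the span from the peak).
ΣM about P: Q_y·9.6 − (½·72.4·4.8)·5.4 − 3050·7.8 − 2450·2.4 − 25100 − 2750·sin34°·6.6 = 0 → Q_y = 65857.7/9.6 = 6860.18 ≈ 6860 N.
ΣF_y = 0: P_y + 6860.18 − ½·72.4·4.8 − 3050 − 2450 − 2750·sin34° = 0 → P_y = 351.4 N.
ΣF_x = 0: P_x + 2750·cos34° = 0 → P_x = -2280 N.

P_x = -2280 N, P_y = 351.4 N, Q_y = 6860 N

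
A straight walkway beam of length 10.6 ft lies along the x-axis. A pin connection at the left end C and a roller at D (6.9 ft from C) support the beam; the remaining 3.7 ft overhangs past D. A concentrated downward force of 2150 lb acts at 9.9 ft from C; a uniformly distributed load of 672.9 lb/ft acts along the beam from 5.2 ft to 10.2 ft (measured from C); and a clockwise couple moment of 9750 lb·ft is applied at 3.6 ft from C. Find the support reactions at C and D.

Resultant of the distributed load: 672.9 × 5 = 3364.5 lb at 7.7 ft from C.
Moments about C: D_y·6.9 − 2150·9.9 − (672.9·5)·7.7 − 9750 = 0 → D_y = 56941.65/6.9 = 8252.41 ≈ 8252 lb.
ΣF_y = 0: C_y + 8252.41 − 2150 − 672.9·5 = 0 → C_y = -2738 lb.
ΣF_x = 0: no horizontal applied forces, so C_x = 0.

C_x = 0, C_y = -2738 lb, D_y = 8252 lb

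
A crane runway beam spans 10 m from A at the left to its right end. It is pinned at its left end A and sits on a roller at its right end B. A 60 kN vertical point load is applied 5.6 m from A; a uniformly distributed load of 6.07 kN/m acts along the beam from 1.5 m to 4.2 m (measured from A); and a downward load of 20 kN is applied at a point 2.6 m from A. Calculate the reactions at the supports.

Resultant of the distributed load: 6.07 × 2.7 = 16.389 kN at 2.85 m from A.
Taking moments about A: B_y·10 − 60·5.6 − (6.07·2.7)·2.85 − 20·2.6 = 0 → B_y = 434.70865/10 = 43.4709 ≈ 43.47 kN.
ΣF_y = 0: A_y + 43.4709 − 60 − 6.07·2.7 − 20 = 0 → A_y = 52.92 kN.
ΣF_x = 0: no horizontal applied forces, so A_x = 0.

A_x = 0, A_y = 52.92 kN, B_y = 43.47 kN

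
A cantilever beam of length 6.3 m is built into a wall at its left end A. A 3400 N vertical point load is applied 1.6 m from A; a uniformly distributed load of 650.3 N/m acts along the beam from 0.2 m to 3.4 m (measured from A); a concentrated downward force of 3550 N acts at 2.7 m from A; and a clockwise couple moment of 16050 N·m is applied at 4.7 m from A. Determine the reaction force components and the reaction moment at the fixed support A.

A_x = 0, A_y = 9031 N, M_A = 34820 N·m

Resultant of the distributed load: 650.3 × 3.2 = 2080.96 N at 1.8 m from A.
ΣF_x = 0: A_x = 0.
ΣF_y = 0: A_y − 3400 − 650.3·3.2 − 3550 = 0 → A_y = 9031 N.
ΣM about A: M_A − 3400·1.6 − (650.3·3.2)·1.8 − 3550·2.7 − 16050 = 0 → M_A = 34820 N·m.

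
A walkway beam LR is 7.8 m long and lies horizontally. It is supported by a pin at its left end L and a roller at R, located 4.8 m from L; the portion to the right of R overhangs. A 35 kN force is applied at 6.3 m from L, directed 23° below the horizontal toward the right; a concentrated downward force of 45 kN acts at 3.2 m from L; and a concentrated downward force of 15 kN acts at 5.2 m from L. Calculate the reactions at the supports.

L_x = -32.22 kN, L_y = 9.476 kN, R_y = 64.20 kN

Taking moments about L: R_y·4.8 − 35·sin23°·6.3 − 45·3.2 − 15·5.2 = 0 → R_y = 308.156/4.8 = 64.1992 ≈ 64.20 kN.
ΣF_y = 0: L_y + 64.1992 − 35·sin23° − 45 − 15 = 0 → L_y = 9.476 kN.
ΣF_x = 0: L_x + 35·cos23° = 0 → L_x = -32.22 kN.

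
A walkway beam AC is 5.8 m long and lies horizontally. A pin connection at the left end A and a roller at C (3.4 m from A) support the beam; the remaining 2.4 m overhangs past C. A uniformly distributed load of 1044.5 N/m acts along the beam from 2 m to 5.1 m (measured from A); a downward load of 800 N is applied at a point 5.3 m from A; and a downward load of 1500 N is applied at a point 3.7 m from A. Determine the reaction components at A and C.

Resultant of the distributed load: 1044.5 × 3.1 = 3237.95 N at 3.55 m from A.
ΣM about A: C_y·3.4 − (1044.5·3.1)·3.55 − 800·5.3 − 1500·3.7 = 0 → C_y = 21284.7225/3.4 = 6260.21 ≈ 6260 N.
ΣF_y = 0: A_y + 6260.21 − 1044.5·3.1 − 800 − 1500 = 0 → A_y = -722.3 N.
ΣF_x = 0: no horizontal applied forces, so A_x = 0.

A_x = 0, A_y = -722.3 N, C_y = 6260 N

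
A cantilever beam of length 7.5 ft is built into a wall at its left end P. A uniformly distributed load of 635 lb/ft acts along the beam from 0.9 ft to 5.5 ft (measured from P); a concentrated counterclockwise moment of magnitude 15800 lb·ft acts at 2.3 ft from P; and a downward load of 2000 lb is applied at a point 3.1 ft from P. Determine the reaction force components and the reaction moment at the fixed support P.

P_x = 0, P_y = 4921 lb, M_P = -252.8 lb·ft

Resultant of the distributed load: 635 × 4.6 = 2921 lb at 3.2 ft from P.
ΣF_x = 0: P_x = 0.
ΣF_y = 0: P_y − 635·4.6 − 2000 = 0 → P_y = 4921 lb.
ΣM about P: M_P − (635·4.6)·3.2 + 15800 − 2000·3.1 = 0 → M_P = -252.8 lb·ft.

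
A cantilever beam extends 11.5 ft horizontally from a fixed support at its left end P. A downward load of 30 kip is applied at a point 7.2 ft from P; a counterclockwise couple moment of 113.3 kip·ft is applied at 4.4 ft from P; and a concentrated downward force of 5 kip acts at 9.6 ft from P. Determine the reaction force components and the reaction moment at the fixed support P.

ΣF_x = 0: P_x = 0.
ΣF_y = 0: P_y − 30 − 5 = 0 → P_y = 35.00 kip.
ΣM about P: M_P − 30·7.2 + 113.3 − 5·9.6 = 0 → M_P = 150.7 kip·ft.

P_x = 0, P_y = 35.00 kip, M_P = 150.7 kip·ft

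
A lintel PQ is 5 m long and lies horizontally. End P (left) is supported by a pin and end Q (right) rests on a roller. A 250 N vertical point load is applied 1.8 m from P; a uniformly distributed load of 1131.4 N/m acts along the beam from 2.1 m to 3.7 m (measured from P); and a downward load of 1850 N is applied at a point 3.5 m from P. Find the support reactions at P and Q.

Resultant of the distributed load: 1131.4 × 1.6 = 1810.24 N at 2.9 m from P.
Taking moments about P: Q_y·5 − 250·1.8 − (1131.4·1.6)·2.9 − 1850·3.5 = 0 → Q_y = 12174.696/5 = 2434.94 ≈ 2435 N.
ΣF_y = 0: P_y + 2434.94 − 250 − 1131.4·1.6 − 1850 = 0 → P_y = 1475 N.
ΣF_x = 0: no horizontal applied forces, so P_x = 0.

P_x = 0, P_y = 1475 N, Q_y = 2435 N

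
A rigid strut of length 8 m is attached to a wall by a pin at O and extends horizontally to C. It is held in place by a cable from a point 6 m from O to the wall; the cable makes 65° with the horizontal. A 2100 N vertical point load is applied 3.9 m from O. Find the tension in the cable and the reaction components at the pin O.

T = 1506 N, O_x = 636.5 N, O_y = 735.0 N

ΣM about O: T·sin65°·6 − 2100·3.9 = 0 → T = 8190/(6·0.906308) = 1506.11 ≈ 1506 N.
ΣF_x = 0: O_x − T·cos65° = 0 → O_x = 1506.11 × 0.422618 = 636.5 N.
ΣF_y = 0: O_y + T·sin65° − 2100 = 0 → O_y = 2100 − 1506.11 × 0.906308 = 735.0 N.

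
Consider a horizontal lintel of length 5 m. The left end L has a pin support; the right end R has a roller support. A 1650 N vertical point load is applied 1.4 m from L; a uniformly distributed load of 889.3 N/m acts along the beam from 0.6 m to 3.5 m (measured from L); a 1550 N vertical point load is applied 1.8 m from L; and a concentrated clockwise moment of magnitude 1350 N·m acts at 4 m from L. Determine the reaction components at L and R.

L_x = 0, L_y = 3432 N, R_y = 2347 N

Resultant of the distributed load: 889.3 × 2.9 = 2578.97 N at 2.05 m from L.
ΣM about L: R_y·5 − 1650·1.4 − (889.3·2.9)·2.05 − 1550·1.8 − 1350 = 0 → R_y = 11736.8885/5 = 2347.38 ≈ 2347 N.
ΣF_y = 0: L_y + 2347.38 − 1650 − 889.3·2.9 − 1550 = 0 → L_y = 3432 N.
ΣF_x = 0: no horizontal applied forces, so L_x = 0.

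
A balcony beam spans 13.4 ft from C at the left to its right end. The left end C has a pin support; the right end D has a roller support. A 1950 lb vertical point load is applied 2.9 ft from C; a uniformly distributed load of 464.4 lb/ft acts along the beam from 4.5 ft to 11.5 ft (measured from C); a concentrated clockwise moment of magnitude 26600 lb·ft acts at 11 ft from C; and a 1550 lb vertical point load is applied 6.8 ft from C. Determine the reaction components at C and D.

C_x = 0, C_y = 1616 lb, D_y = 5134 lb

Resultant of the distributed load: 464.4 × 7 = 3250.8 lb at 8 ft from C.
Taking moments about C: D_y·13.4 − 1950·2.9 − (464.4·7)·8 − 26600 − 1550·6.8 = 0 → D_y = 68801.4/13.4 = 5134.43 ≈ 5134 lb.
ΣF_y = 0: C_y + 5134.43 − 1950 − 464.4·7 − 1550 = 0 → C_y = 1616 lb.
ΣF_x = 0: no horizontal applied forces, so C_x = 0.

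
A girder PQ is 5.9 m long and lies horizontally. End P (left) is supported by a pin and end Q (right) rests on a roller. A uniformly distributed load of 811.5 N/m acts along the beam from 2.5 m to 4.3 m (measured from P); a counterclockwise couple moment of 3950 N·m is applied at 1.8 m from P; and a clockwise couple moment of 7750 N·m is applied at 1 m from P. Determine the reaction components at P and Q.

P_x = 0, P_y = -25.13 N, Q_y = 1486 N

Resultant of the distributed load: 811.5 × 1.8 = 1460.7 N at 3.4 m from P.
ΣM about P: Q_y·5.9 − (811.5·1.8)·3.4 + 3950 − 7750 = 0 → Q_y = 8766.38/5.9 = 1485.83 ≈ 1486 N.
ΣF_y = 0: P_y + 1485.83 − 811.5·1.8 = 0 → P_y = -25.13 N.
ΣF_x = 0: no horizontal applied forces, so P_x = 0.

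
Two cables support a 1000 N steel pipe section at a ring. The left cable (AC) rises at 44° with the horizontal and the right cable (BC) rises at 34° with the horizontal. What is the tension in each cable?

ΣF_x = 0: −T_AC·cos44° + T_BC·cos34° = 0 → T_BC = 0.867681·T_AC.
ΣF_y = 0: T_AC·sin44° + T_BC·sin34° = 1000.
Substitute: T_AC·(0.694658 + 0.867681·0.559193) = 1000 → T_AC = 847.559 ≈ 847.6 N.
Then T_BC = 0.867681 × 847.559 = 735.4 N.

T_AC = 847.6 N, T_BC = 735.4 N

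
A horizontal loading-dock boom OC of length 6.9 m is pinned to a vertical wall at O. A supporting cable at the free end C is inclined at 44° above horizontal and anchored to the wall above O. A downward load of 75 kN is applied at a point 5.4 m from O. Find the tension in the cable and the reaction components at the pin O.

ΣM about O: T·sin44°·6.9 − 75·5.4 = 0 → T = 405/(6.9·0.694658) = 84.4958 ≈ 84.50 kN.
ΣF_x = 0: O_x − T·cos44° = 0 → O_x = 84.4958 × 0.71934 = 60.78 kN.
ΣF_y = 0: O_y + T·sin44° − 75 = 0 → O_y = 75 − 84.4958 × 0.694658 = 16.30 kN.

T = 84.50 kN, O_x = 60.78 kN, O_y = 16.30 kN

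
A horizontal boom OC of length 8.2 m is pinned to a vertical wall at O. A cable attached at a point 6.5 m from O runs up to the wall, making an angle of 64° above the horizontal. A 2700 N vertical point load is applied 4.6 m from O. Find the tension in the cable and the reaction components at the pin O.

T = 2126 N, O_x = 931.9 N, O_y = 789.2 N

ΣM about O: T·sin64°·6.5 − 2700·4.6 = 0 → T = 12420/(6.5·0.898794) = 2125.93 ≈ 2126 N.
ΣF_x = 0: O_x − T·cos64° = 0 → O_x = 2125.93 × 0.438371 = 931.9 N.
ΣF_y = 0: O_y + T·sin64° − 2700 = 0 → O_y = 2700 − 2125.93 × 0.898794 = 789.2 N.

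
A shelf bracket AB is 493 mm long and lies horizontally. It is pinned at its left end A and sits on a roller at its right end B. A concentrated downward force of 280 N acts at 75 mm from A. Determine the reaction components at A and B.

A_x = 0, A_y = 237.4 N, B_y = 42.60 N

ΣM about A: B_y·493 − 280·75 = 0 → B_y = 21000/493 = 42.5963 ≈ 42.60 N.
ΣF_y = 0: A_y + 42.5963 − 280 = 0 → A_y = 237.4 N.
ΣF_x = 0: no horizontal applied forces, so A_x = 0.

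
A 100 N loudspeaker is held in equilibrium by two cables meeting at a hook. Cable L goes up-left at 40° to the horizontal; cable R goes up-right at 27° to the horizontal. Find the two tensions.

ΣF_x = 0: −T_L·cos40° + T_R·cos27° = 0 → T_R = 0.859752·T_L.
ΣF_y = 0: T_L·sin40° + T_R·sin27° = 100.
Substitute: T_L·(0.642788 + 0.859752·0.45399) = 100 → T_L = 96.7954 ≈ 96.80 N.
Then T_R = 0.859752 × 96.7954 = 83.22 N.

T_L = 96.80 N, T_R = 83.22 N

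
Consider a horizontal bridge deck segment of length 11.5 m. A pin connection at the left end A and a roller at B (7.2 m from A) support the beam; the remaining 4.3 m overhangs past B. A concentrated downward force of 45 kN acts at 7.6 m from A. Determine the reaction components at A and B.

ΣM about A: B_y·7.2 − 45·7.6 = 0 → B_y = 342/7.2 = 47.50 kN.
ΣF_y = 0: A_y + 47.5 − 45 = 0 → A_y = -2.500 kN.
ΣF_x = 0: no horizontal applied forces, so A_x = 0.

A_x = 0, A_y = -2.500 kN, B_y = 47.50 kN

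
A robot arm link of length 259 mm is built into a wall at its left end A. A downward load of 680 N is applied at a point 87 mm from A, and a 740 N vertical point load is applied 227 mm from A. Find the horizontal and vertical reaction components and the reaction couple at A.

ΣF_x = 0: A_x = 0.
ΣF_y = 0: A_y − 680 − 740 = 0 → A_y = 1420 N.
ΣM about A: M_A − 680·87 − 740·227 = 0 → M_A = 227100 N·mm.

A_x = 0, A_y = 1420 N, M_A = 227100 N·mm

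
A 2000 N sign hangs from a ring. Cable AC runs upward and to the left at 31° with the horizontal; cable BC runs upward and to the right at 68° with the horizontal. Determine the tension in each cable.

ΣF_x = 0: −T_AC·cos31° + T_BC·cos68° = 0 → T_BC = 2.28818·T_AC.
ΣF_y = 0: T_AC·sin31° + T_BC·sin68° = 2000.
Substitute: T_AC·(0.515038 + 2.28818·0.927184) = 2000 → T_AC = 758.552 ≈ 758.6 N.
Then T_BC = 2.28818 × 758.552 = 1736 N.

T_AC = 758.6 N, T_BC = 1736 N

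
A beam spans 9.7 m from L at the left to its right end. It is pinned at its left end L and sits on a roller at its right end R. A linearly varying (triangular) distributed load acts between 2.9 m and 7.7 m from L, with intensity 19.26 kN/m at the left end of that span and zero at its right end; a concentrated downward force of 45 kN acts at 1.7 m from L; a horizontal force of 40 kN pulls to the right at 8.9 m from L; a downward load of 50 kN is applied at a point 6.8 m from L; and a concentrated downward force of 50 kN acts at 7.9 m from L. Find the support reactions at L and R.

Resultant of the triangular load: ½ × 19.26 × 4.8 = 46.224 kN, acting at 4.5 m from L (one-third of the span from the peak).
Taking moments about L: R_y·9.7 − (½·19.26·4.8)·4.5 − 45·1.7 − 50·6.8 − 50·7.9 = 0 → R_y = 1019.508/9.7 = 105.104 ≈ 105.1 kN.
ΣF_y = 0: L_y + 105.104 − ½·19.26·4.8 − 45 − 50 − 50 = 0 → L_y = 86.12 kN.
ΣF_x = 0: L_x + 40 = 0 → L_x = -40.00 kN.

L_x = -40.00 kN, L_y = 86.12 kN, R_y = 105.1 kN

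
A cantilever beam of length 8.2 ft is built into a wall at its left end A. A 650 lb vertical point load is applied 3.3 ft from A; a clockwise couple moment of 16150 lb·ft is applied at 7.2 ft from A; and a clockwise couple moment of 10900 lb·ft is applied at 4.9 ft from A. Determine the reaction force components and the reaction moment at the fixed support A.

ΣF_x = 0: A_x = 0.
ΣF_y = 0: A_y − 650 = 0 → A_y = 650.0 lb.
ΣM about A: M_A − 650·3.3 − 16150 − 10900 = 0 → M_A = 29200 lb·ft.

A_x = 0, A_y = 650.0 lb, M_A = 29200 lb·ft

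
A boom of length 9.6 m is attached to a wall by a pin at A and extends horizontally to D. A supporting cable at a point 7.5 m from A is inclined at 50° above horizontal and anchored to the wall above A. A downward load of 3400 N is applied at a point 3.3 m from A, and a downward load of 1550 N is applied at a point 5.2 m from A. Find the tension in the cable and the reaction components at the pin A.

T = 3356 N, A_x = 2157 N, A_y = 2379 N

ΣM about A: T·sin50°·7.5 − 3400·3.3 − 1550·5.2 = 0 → T = 19280/(7.5·0.766044) = 3355.77 ≈ 3356 N.
ΣF_x = 0: A_x − T·cos50° = 0 → A_x = 3355.77 × 0.642788 = 2157 N.
ΣF_y = 0: A_y + T·sin50° − 3400 − 1550 = 0 → A_y = 4950 − 3355.77 × 0.766044 = 2379 N.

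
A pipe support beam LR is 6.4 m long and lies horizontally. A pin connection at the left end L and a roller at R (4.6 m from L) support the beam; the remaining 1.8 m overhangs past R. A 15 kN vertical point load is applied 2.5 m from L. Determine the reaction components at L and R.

L_x = 0, L_y = 6.848 kN, R_y = 8.152 kN

Taking moments about L: R_y·4.6 − 15·2.5 = 0 → R_y = 37.5/4.6 = 8.15217 ≈ 8.152 kN.
ΣF_y = 0: L_y + 8.15217 − 15 = 0 → L_y = 6.848 kN.
ΣF_x = 0: no horizontal applied forces, so L_x = 0.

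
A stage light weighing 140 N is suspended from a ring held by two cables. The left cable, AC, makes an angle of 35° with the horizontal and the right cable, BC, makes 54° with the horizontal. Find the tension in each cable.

ΣF_x = 0: −T_AC·cos35° + T_BC·cos54° = 0 → T_BC = 1.39362·T_AC.
ΣF_y = 0: T_AC·sin35° + T_BC·sin54° = 140.
Substitute: T_AC·(0.573576 + 1.39362·0.809017) = 140 → T_AC = 82.3027 ≈ 82.30 N.
Then T_BC = 1.39362 × 82.3027 = 114.7 N.

T_AC = 82.30 N, T_BC = 114.7 N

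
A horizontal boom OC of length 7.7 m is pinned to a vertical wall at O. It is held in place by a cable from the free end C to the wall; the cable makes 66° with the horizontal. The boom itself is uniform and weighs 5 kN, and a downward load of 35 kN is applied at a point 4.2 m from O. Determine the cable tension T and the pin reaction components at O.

T = 23.63 kN, O_x = 9.613 kN, O_y = 18.41 kN

ΣM about O: T·sin66°·7.7 − 5·3.85 − 35·4.2 = 0 → T = 166.25/(7.7·0.913545) = 23.6342 ≈ 23.63 kN.
ΣF_x = 0: O_x − T·cos66° = 0 → O_x = 23.6342 × 0.406737 = 9.613 kN.
ΣF_y = 0: O_y + T·sin66° − 5 − 35 = 0 → O_y = 40 − 23.6342 × 0.913545 = 18.41 kN.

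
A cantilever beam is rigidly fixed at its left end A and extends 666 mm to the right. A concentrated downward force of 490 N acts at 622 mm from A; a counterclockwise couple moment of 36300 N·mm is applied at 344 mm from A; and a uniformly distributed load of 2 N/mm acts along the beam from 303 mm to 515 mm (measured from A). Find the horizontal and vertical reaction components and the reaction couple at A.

A_x = 0, A_y = 914.0 N, M_A = 441900 N·mm

Resultant of the distributed load: 2 × 212 = 424 N at 409 mm from A.
ΣF_x = 0: A_x = 0.
ΣF_y = 0: A_y − 490 − 2·212 = 0 → A_y = 914.0 N.
ΣM about A: M_A − 490·622 + 36300 − (2·212)·409 = 0 → M_A = 441900 N·mm.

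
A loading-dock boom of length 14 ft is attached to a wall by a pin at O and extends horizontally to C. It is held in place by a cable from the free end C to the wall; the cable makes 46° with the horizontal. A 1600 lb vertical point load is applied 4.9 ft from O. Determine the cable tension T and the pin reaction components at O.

ΣM about O: T·sin46°·14 − 1600·4.9 = 0 → T = 7840/(14·0.71934) = 778.491 ≈ 778.5 lb.
ΣF_x = 0: O_x − T·cos46° = 0 → O_x = 778.491 × 0.694658 = 540.8 lb.
ΣF_y = 0: O_y + T·sin46° − 1600 = 0 → O_y = 1600 − 778.491 × 0.71934 = 1040 lb.

T = 778.5 lb, O_x = 540.8 lb, O_y = 1040 lb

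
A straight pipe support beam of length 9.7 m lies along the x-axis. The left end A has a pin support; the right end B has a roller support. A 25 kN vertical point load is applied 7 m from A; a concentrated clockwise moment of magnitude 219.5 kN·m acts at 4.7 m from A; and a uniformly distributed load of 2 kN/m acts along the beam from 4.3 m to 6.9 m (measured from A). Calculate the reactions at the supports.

A_x = 0, A_y = -13.47 kN, B_y = 43.67 kN

Resultant of the distributed load: 2 × 2.6 = 5.2 kN at 5.6 m from A.
Moments about A: B_y·9.7 − 25·7 − 219.5 − (2·2.6)·5.6 = 0 → B_y = 423.62/9.7 = 43.6722 ≈ 43.67 kN.
ΣF_y = 0: A_y + 43.6722 − 25 − 2·2.6 = 0 → A_y = -13.47 kN.
ΣF_x = 0: no horizontal applied forces, so A_x = 0.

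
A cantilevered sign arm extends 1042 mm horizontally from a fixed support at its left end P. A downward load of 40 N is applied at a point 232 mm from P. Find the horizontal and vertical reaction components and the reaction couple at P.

P_x = 0, P_y = 40.00 N, M_P = 9280 N·mm

ΣF_x = 0: P_x = 0.
ΣF_y = 0: P_y − 40 = 0 → P_y = 40.00 N.
ΣM about P: M_P − 40·232 = 0 → M_P = 9280 N·mm.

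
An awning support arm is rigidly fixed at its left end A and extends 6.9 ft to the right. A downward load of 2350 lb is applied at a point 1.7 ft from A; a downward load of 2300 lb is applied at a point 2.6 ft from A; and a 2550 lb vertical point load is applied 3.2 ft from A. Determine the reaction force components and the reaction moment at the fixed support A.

ΣF_x = 0: A_x = 0.
ΣF_y = 0: A_y − 2350 − 2300 − 2550 = 0 → A_y = 7200 lb.
ΣM about A: M_A − 2350·1.7 − 2300·2.6 − 2550·3.2 = 0 → M_A = 18140 lb·ft.

A_x = 0, A_y = 7200 lb, M_A = 18140 lb·ft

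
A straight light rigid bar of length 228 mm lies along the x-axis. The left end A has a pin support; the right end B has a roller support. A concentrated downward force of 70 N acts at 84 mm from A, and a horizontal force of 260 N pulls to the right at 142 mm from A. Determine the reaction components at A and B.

Taking moments about A: B_y·228 − 70·84 = 0 → B_y = 5880/228 = 25.7895 ≈ 25.79 N.
ΣF_y = 0: A_y + 25.7895 − 70 = 0 → A_y = 44.21 N.
ΣF_x = 0: A_x + 260 = 0 → A_x = -260.0 N.

A_x = -260.0 N, A_y = 44.21 N, B_y = 25.79 N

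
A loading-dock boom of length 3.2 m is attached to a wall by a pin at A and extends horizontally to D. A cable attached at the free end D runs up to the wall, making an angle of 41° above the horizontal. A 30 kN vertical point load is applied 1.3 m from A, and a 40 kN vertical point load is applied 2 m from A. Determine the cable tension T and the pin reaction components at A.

T = 56.68 kN, A_x = 42.78 kN, A_y = 32.81 kN

ΣM about A: T·sin41°·3.2 − 30·1.3 − 40·2 = 0 → T = 119/(3.2·0.656059) = 56.6832 ≈ 56.68 kN.
ΣF_x = 0: A_x − T·cos41° = 0 → A_x = 56.6832 × 0.75471 = 42.78 kN.
ΣF_y = 0: A_y + T·sin41° − 30 − 40 = 0 → A_y = 70 − 56.6832 × 0.656059 = 32.81 kN.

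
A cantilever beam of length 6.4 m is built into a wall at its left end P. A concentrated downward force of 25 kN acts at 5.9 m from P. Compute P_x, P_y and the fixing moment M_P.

P_x = 0, P_y = 25.00 kN, M_P = 147.5 kN·m

ΣF_x = 0: P_x = 0.
ΣF_y = 0: P_y − 25 = 0 → P_y = 25.00 kN.
ΣM about P: M_P − 25·5.9 = 0 → M_P = 147.5 kN·m.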